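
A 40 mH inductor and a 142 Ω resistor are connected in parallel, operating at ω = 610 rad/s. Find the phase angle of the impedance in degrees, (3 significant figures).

X_L = ωL = 24.4 Ω
Parallel: admittances add. Y = 1/R + 1/(jωL)
Y = (0.00704 − j0.0410) S
|Y| = 0.0416 S → |Z| = 1/|Y| = 24.0 Ω, ∠Z = −∠Y = 80.3°

80.3°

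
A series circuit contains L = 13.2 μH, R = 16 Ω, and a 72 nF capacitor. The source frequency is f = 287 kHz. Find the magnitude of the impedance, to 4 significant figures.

22.70 Ω

ω = 2πf = 1.803e+06 rad/s
X_L = ωL = 23.80 Ω
X_C = 1/(ωC) = 7.702 Ω
Net reactance X = X_L − X_C = 16.10 Ω
Z = 16.00 + j16.10 Ω
|Z| = √(16.00² + 16.10²) = 22.70 Ω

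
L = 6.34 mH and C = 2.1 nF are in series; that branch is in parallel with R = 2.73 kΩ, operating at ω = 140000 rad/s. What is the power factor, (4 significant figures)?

X_L = ωL = 887.6 Ω
X_C = 1/(ωC) = 3401 Ω
Branch 1: Z₁ = R = 2730 Ω
Branch 2 (series LC): Z₂ = j(X_L − X_C) = −j2514 Ω
Parallel: Z = Z₁Z₂/(Z₁+Z₂), |Z| = 1849 Ω, ∠Z = -47.36°
cos φ = cos(-47.36°) = 0.6774

0.6774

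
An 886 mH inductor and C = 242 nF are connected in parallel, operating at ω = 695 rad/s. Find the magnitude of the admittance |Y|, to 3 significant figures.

1.46 mS

X_L = ωL = 616 Ω
X_C = 1/(ωC) = 5950 Ω
Parallel: admittances add. Y = 1/(jωL) + jωC
Y = (0 − j0.00146) S
|Y| = 0.00146 S → |Z| = 1/|Y| = 687 Ω, ∠Z = −∠Y = 90.0°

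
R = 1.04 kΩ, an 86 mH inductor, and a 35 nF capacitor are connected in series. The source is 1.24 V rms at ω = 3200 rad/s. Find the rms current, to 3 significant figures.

X_L = ωL = 275 Ω
X_C = 1/(ωC) = 8930 Ω
Net reactance X = X_L − X_C = -8650 Ω
Z = 1040 − j8650 Ω
|Z| = √(1040² + 8650²) = 8720 Ω
I = V/|Z| = 1.24/8720 = 142 μA

142 μA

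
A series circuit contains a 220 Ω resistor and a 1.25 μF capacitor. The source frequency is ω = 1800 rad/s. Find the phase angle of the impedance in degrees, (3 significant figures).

-63.7°

X_C = 1/(ωC) = 444 Ω
Z = 220 − j444 Ω
|Z| = √(220² + 444²) = 496 Ω
∠Z = arctan(-444/220) = -63.7°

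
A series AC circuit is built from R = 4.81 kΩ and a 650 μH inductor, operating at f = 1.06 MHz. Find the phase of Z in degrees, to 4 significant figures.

ω = 2πf = 6.66e+06 rad/s
X_L = ωL = 4329 Ω
Z = 4810 + j4329 Ω
|Z| = √(4810² + 4329²) = 6471 Ω
∠Z = arctan(4329/4810) = 41.99°

41.99°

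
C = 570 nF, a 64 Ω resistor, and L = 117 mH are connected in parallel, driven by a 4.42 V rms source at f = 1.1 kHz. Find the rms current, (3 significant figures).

70.1 mA

ω = 2πf = 6912 rad/s
X_L = ωL = 809 Ω
X_C = 1/(ωC) = 254 Ω
Parallel: admittances add. Y = 1/R + 1/(jωL) + jωC
Y = (0.0156 + j0.00270) S
|Y| = 0.0159 S → |Z| = 1/|Y| = 63.1 Ω, ∠Z = −∠Y = -9.81°
I = V/|Z| = 4.42/63.1 = 70.1 mA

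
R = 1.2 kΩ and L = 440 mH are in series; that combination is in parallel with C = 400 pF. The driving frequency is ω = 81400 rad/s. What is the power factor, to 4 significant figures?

0.1962

X_L = ωL = 35820 Ω
X_C = 1/(ωC) = 30710 Ω
Branch 1 (R+jX_L): Z₁ = 1200 + j35820 Ω, |Z₁| = 35840 Ω
Branch 2 (−jX_C): Z₂ = −j30710 Ω
Parallel: Z = Z₁Z₂/(Z₁+Z₂), |Z| = 209900 Ω, ∠Z = -78.69°
cos φ = cos(-78.69°) = 0.1962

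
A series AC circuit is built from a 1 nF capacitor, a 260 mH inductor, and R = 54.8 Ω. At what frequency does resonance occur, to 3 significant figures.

ω₀ = 1/√(LC) = 1/√(0.26 × 1e-09) = 62020 rad/s
f₀ = ω₀/(2π) = 9.87 kHz

9.87 kHz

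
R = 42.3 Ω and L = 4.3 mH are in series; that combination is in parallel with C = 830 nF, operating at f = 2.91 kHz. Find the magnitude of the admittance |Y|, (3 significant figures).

7.51 mS

ω = 2πf = 18280 rad/s
X_L = ωL = 78.6 Ω
X_C = 1/(ωC) = 65.9 Ω
Branch 1 (R+jX_L): Z₁ = 42.3 + j78.6 Ω, |Z₁| = 89.3 Ω
Branch 2 (−jX_C): Z₂ = −j65.9 Ω
Parallel: Z = Z₁Z₂/(Z₁+Z₂), |Z| = 133 Ω, ∠Z = -45.0°
|Y| = 1/|Z| = 7.51 mS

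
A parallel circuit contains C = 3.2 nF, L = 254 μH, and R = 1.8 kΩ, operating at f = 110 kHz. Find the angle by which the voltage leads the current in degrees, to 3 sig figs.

80.9°

ω = 2πf = 691200 rad/s
X_L = ωL = 176 Ω
X_C = 1/(ωC) = 452 Ω
Parallel: admittances add. Y = 1/R + 1/(jωL) + jωC
Y = (0.000556 − j0.00348) S
|Y| = 0.00353 S → |Z| = 1/|Y| = 283 Ω, ∠Z = −∠Y = 80.9°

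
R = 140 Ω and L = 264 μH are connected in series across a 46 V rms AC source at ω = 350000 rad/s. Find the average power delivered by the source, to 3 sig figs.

X_L = ωL = 92.4 Ω
Z = 140 + j92.4 Ω
|Z| = √(140² + 92.4²) = 168 Ω
∠Z = arctan(92.4/140) = 33.4°
I = V/|Z| = 274 mA
P = VI cos φ = 46 × 0.274 × cos(33.4°) = 10.5 W

10.5 W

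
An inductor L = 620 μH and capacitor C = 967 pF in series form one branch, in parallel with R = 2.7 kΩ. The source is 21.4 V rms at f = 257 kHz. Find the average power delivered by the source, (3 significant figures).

170 mW

ω = 2πf = 1.615e+06 rad/s
X_L = ωL = 1000 Ω
X_C = 1/(ωC) = 640 Ω
Branch 1: Z₁ = R = 2700 Ω
Branch 2 (series LC): Z₂ = j(X_L − X_C) = j361 Ω
Parallel: Z = Z₁Z₂/(Z₁+Z₂), |Z| = 358 Ω, ∠Z = 82.4°
I = V/|Z| = 59.8 mA
P = VI cos φ = 21.4 × 0.0598 × cos(82.4°) = 170 mW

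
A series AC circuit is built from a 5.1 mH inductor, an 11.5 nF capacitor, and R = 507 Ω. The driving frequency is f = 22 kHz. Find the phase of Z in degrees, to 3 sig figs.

ω = 2πf = 138200 rad/s
X_L = ωL = 705 Ω
X_C = 1/(ωC) = 629 Ω
Net reactance X = X_L − X_C = 75.9 Ω
Z = 507 + j75.9 Ω
|Z| = √(507² + 75.9²) = 513 Ω
∠Z = arctan(75.9/507) = 8.51°

8.51°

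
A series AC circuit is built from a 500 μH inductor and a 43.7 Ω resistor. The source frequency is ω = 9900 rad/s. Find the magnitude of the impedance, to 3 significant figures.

44.0 Ω

X_L = ωL = 4.95 Ω
Z = 43.7 + j4.95 Ω
|Z| = √(43.7² + 4.95²) = 44.0 Ω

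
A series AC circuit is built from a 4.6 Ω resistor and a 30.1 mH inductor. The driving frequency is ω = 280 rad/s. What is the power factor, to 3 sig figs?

0.479

X_L = ωL = 8.43 Ω
Z = 4.60 + j8.43 Ω
|Z| = √(4.60² + 8.43²) = 9.60 Ω
∠Z = arctan(8.43/4.60) = 61.4°
cos φ = cos(61.4°) = 0.479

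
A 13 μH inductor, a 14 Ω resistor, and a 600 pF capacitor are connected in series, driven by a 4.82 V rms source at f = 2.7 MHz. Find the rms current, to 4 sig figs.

39.16 mA

ω = 2πf = 1.696e+07 rad/s
X_L = ωL = 220.5 Ω
X_C = 1/(ωC) = 98.24 Ω
Net reactance X = X_L − X_C = 122.3 Ω
Z = 14.00 + j122.3 Ω
|Z| = √(14.00² + 122.3²) = 123.1 Ω
I = V/|Z| = 4.82/123.1 = 39.16 mA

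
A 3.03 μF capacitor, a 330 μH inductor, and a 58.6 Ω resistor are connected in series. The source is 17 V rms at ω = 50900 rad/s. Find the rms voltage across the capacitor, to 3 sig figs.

X_L = ωL = 16.8 Ω
X_C = 1/(ωC) = 6.48 Ω
Net reactance X = X_L − X_C = 10.3 Ω
Z = 58.6 + j10.3 Ω
|Z| = √(58.6² + 10.3²) = 59.5 Ω
I = V/|Z| = 286 mA
V_C = I·|Z_C| = 0.286 × 6.48 = 1.85 V

1.85 V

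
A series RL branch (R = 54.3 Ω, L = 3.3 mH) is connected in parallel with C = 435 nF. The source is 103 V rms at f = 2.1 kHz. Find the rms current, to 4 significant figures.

1.202 A

ω = 2πf = 13190 rad/s
X_L = ωL = 43.54 Ω
X_C = 1/(ωC) = 174.2 Ω
Branch 1 (R+jX_L): Z₁ = 54.30 + j43.54 Ω, |Z₁| = 69.60 Ω
Branch 2 (−jX_C): Z₂ = −j174.2 Ω
Parallel: Z = Z₁Z₂/(Z₁+Z₂), |Z| = 85.69 Ω, ∠Z = 16.16°
I = V/|Z| = 103/85.69 = 1.202 A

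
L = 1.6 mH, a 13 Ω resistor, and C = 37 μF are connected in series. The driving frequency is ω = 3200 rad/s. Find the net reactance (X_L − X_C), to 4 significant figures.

-3.326 Ω

X_L = ωL = 5.120 Ω
X_C = 1/(ωC) = 8.446 Ω
X = 5.120 − 8.446 = -3.326 Ω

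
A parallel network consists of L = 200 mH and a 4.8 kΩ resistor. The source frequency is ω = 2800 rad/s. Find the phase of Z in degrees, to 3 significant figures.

X_L = ωL = 560 Ω
Parallel: admittances add. Y = 1/R + 1/(jωL)
Y = (0.000208 − j0.00179) S
|Y| = 0.00180 S → |Z| = 1/|Y| = 556 Ω, ∠Z = −∠Y = 83.3°

83.3°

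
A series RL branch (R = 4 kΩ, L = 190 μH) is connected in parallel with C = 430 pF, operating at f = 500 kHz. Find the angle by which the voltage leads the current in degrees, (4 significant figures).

ω = 2πf = 3.142e+06 rad/s
X_L = ωL = 596.9 Ω
X_C = 1/(ωC) = 740.3 Ω
Branch 1 (R+jX_L): Z₁ = 4000 + j596.9 Ω, |Z₁| = 4044 Ω
Branch 2 (−jX_C): Z₂ = −j740.3 Ω
Parallel: Z = Z₁Z₂/(Z₁+Z₂), |Z| = 748.0 Ω, ∠Z = -79.46°

-79.46°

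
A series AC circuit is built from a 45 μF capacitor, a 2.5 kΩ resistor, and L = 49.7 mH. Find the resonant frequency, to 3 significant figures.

106 Hz

ω₀ = 1/√(LC) = 1/√(0.0497 × 4.5e-05) = 668.7 rad/s
f₀ = ω₀/(2π) = 106 Hz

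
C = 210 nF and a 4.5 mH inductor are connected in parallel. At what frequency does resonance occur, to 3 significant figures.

ω₀ = 1/√(LC) = 1/√(0.0045 × 2.1e-07) = 32530 rad/s
f₀ = ω₀/(2π) = 5.18 kHz

5.18 kHz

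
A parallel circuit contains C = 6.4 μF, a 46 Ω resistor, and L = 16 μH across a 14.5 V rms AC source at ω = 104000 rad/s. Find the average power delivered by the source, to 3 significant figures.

X_L = ωL = 1.66 Ω
X_C = 1/(ωC) = 1.50 Ω
Parallel: admittances add. Y = 1/R + 1/(jωL) + jωC
Y = (0.0217 + j0.0646) S
|Y| = 0.0682 S → |Z| = 1/|Y| = 14.7 Ω, ∠Z = −∠Y = -71.4°
I = V/|Z| = 989 mA
P = VI cos φ = 14.5 × 0.989 × cos(-71.4°) = 4.57 W

4.57 W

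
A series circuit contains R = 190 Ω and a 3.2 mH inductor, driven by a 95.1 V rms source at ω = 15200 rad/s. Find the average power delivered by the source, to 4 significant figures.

X_L = ωL = 48.64 Ω
Z = 190.0 + j48.64 Ω
|Z| = √(190.0² + 48.64²) = 196.1 Ω
∠Z = arctan(48.64/190.0) = 14.36°
I = V/|Z| = 484.9 mA
P = VI cos φ = 95.1 × 0.4849 × cos(14.36°) = 44.67 W

44.67 W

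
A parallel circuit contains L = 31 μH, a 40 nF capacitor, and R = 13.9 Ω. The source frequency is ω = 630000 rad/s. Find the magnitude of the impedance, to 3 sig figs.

X_L = ωL = 19.5 Ω
X_C = 1/(ωC) = 39.7 Ω
Parallel: admittances add. Y = 1/R + 1/(jωL) + jωC
Y = (0.0719 − j0.0260) S
|Y| = 0.0765 S → |Z| = 1/|Y| = 13.1 Ω, ∠Z = −∠Y = 19.9°

13.1 Ω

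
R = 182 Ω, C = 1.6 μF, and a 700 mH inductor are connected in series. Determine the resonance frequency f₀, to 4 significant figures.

150.4 Hz

ω₀ = 1/√(LC) = 1/√(0.7 × 1.6e-06) = 944.9 rad/s
f₀ = ω₀/(2π) = 150.4 Hz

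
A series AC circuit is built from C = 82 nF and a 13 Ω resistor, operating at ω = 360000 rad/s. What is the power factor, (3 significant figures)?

0.358

X_C = 1/(ωC) = 33.9 Ω
Z = 13.0 − j33.9 Ω
|Z| = √(13.0² + 33.9²) = 36.3 Ω
∠Z = arctan(-33.9/13.0) = -69.0°
cos φ = cos(-69.0°) = 0.358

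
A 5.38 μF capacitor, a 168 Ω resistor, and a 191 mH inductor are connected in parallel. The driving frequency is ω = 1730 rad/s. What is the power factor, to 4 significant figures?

X_L = ωL = 330.4 Ω
X_C = 1/(ωC) = 107.4 Ω
Parallel: admittances add. Y = 1/R + 1/(jωL) + jωC
Y = (0.005952 + j0.006281) S
|Y| = 0.008653 S → |Z| = 1/|Y| = 115.6 Ω, ∠Z = −∠Y = -46.54°
cos φ = cos(-46.54°) = 0.6879

0.6879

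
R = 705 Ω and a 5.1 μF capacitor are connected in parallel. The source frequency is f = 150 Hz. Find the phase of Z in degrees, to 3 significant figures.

-73.6°

ω = 2πf = 942.5 rad/s
X_C = 1/(ωC) = 208 Ω
Parallel: admittances add. Y = 1/R + jωC
Y = (0.00142 + j0.00481) S
|Y| = 0.00501 S → |Z| = 1/|Y| = 200 Ω, ∠Z = −∠Y = -73.6°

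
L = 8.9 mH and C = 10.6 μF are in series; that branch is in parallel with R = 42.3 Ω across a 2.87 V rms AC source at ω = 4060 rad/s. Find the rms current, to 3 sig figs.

233 mA

X_L = ωL = 36.1 Ω
X_C = 1/(ωC) = 23.2 Ω
Branch 1: Z₁ = R = 42.3 Ω
Branch 2 (series LC): Z₂ = j(X_L − X_C) = j12.9 Ω
Parallel: Z = Z₁Z₂/(Z₁+Z₂), |Z| = 12.3 Ω, ∠Z = 73.0°
I = V/|Z| = 2.87/12.3 = 233 mA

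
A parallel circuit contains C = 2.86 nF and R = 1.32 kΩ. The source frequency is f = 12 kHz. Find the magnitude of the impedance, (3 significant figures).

1270 Ω

ω = 2πf = 75400 rad/s
X_C = 1/(ωC) = 4640 Ω
Parallel: admittances add. Y = 1/R + jωC
Y = (0.000758 + j0.000216) S
|Y| = 0.000788 S → |Z| = 1/|Y| = 1270 Ω, ∠Z = −∠Y = -15.9°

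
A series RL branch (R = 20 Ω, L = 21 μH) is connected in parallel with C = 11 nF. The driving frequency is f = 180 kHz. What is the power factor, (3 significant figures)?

ω = 2πf = 1.131e+06 rad/s
X_L = ωL = 23.8 Ω
X_C = 1/(ωC) = 80.4 Ω
Branch 1 (R+jX_L): Z₁ = 20.0 + j23.8 Ω, |Z₁| = 31.0 Ω
Branch 2 (−jX_C): Z₂ = −j80.4 Ω
Parallel: Z = Z₁Z₂/(Z₁+Z₂), |Z| = 41.6 Ω, ∠Z = 30.4°
cos φ = cos(30.4°) = 0.862

0.862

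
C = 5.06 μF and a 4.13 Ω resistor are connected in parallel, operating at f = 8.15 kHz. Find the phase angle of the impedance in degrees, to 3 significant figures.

ω = 2πf = 51210 rad/s
X_C = 1/(ωC) = 3.86 Ω
Parallel: admittances add. Y = 1/R + jωC
Y = (0.242 + j0.259) S
|Y| = 0.355 S → |Z| = 1/|Y| = 2.82 Ω, ∠Z = −∠Y = -46.9°

-46.9°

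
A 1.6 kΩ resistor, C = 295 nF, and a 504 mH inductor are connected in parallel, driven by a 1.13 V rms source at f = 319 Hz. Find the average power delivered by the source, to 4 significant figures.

798.1 μW

ω = 2πf = 2004 rad/s
X_L = ωL = 1010 Ω
X_C = 1/(ωC) = 1691 Ω
Parallel: admittances add. Y = 1/R + 1/(jωL) + jωC
Y = (0.0006250 − j0.0003986) S
|Y| = 0.0007413 S → |Z| = 1/|Y| = 1349 Ω, ∠Z = −∠Y = 32.53°
I = V/|Z| = 837.7 μA
P = VI cos φ = 1.13 × 0.0008377 × cos(32.53°) = 798.1 μW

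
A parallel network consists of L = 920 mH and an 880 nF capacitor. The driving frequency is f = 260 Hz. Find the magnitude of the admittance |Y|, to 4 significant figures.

772.2 μS

ω = 2πf = 1634 rad/s
X_L = ωL = 1503 Ω
X_C = 1/(ωC) = 695.6 Ω
Parallel: admittances add. Y = 1/(jωL) + jωC
Y = (0 + j0.0007722) S
|Y| = 0.0007722 S → |Z| = 1/|Y| = 1295 Ω, ∠Z = −∠Y = -90.00°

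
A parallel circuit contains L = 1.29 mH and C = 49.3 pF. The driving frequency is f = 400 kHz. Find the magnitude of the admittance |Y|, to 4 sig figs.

ω = 2πf = 2.513e+06 rad/s
X_L = ωL = 3242 Ω
X_C = 1/(ωC) = 8071 Ω
Parallel: admittances add. Y = 1/(jωL) + jωC
Y = (0 − j0.0001845) S
|Y| = 0.0001845 S → |Z| = 1/|Y| = 5419 Ω, ∠Z = −∠Y = 90.00°

184.5 μS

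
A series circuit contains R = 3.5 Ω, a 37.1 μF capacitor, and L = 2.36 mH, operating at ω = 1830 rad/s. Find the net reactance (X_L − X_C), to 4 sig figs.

-10.41 Ω

X_L = ωL = 4.319 Ω
X_C = 1/(ωC) = 14.73 Ω
X = 4.319 − 14.73 = -10.41 Ω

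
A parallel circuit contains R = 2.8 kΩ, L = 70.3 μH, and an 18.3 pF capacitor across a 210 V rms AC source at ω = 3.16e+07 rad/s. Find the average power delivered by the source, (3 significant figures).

15.7 W

X_L = ωL = 2220 Ω
X_C = 1/(ωC) = 1730 Ω
Parallel: admittances add. Y = 1/R + 1/(jωL) + jωC
Y = (0.000357 + j0.000128) S
|Y| = 0.000379 S → |Z| = 1/|Y| = 2640 Ω, ∠Z = −∠Y = -19.7°
I = V/|Z| = 79.7 mA
P = VI cos φ = 210 × 0.0797 × cos(-19.7°) = 15.7 W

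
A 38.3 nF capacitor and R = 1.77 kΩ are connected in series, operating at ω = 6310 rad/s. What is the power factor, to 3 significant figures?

X_C = 1/(ωC) = 4140 Ω
Z = 1770 − j4140 Ω
|Z| = √(1770² + 4140²) = 4500 Ω
∠Z = arctan(-4140/1770) = -66.8°
cos φ = cos(-66.8°) = 0.393

0.393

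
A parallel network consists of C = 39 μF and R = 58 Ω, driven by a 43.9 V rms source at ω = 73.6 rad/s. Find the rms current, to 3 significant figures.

767 mA

X_C = 1/(ωC) = 348 Ω
Parallel: admittances add. Y = 1/R + jωC
Y = (0.0172 + j0.00287) S
|Y| = 0.0175 S → |Z| = 1/|Y| = 57.2 Ω, ∠Z = −∠Y = -9.45°
I = V/|Z| = 43.9/57.2 = 767 mA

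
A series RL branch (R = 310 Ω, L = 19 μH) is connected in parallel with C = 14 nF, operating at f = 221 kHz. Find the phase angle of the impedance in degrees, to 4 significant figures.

-80.51°

ω = 2πf = 1.389e+06 rad/s
X_L = ωL = 26.38 Ω
X_C = 1/(ωC) = 51.44 Ω
Branch 1 (R+jX_L): Z₁ = 310.0 + j26.38 Ω, |Z₁| = 311.1 Ω
Branch 2 (−jX_C): Z₂ = −j51.44 Ω
Parallel: Z = Z₁Z₂/(Z₁+Z₂), |Z| = 51.46 Ω, ∠Z = -80.51°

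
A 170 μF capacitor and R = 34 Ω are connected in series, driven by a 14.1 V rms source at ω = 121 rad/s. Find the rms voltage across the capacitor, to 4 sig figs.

11.55 V

X_C = 1/(ωC) = 48.61 Ω
Z = 34.00 − j48.61 Ω
|Z| = √(34.00² + 48.61²) = 59.32 Ω
I = V/|Z| = 237.7 mA
V_C = I·|Z_C| = 0.2377 × 48.61 = 11.55 V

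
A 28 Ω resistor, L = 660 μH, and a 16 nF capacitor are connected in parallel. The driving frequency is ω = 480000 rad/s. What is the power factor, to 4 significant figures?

X_L = ωL = 316.8 Ω
X_C = 1/(ωC) = 130.2 Ω
Parallel: admittances add. Y = 1/R + 1/(jωL) + jωC
Y = (0.03571 + j0.004523) S
|Y| = 0.03600 S → |Z| = 1/|Y| = 27.78 Ω, ∠Z = −∠Y = -7.218°
cos φ = cos(-7.218°) = 0.9921

0.9921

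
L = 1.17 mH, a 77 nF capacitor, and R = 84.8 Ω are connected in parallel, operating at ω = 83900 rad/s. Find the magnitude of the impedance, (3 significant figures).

80.9 Ω

X_L = ωL = 98.2 Ω
X_C = 1/(ωC) = 155 Ω
Parallel: admittances add. Y = 1/R + 1/(jωL) + jωC
Y = (0.0118 − j0.00373) S
|Y| = 0.0124 S → |Z| = 1/|Y| = 80.9 Ω, ∠Z = −∠Y = 17.5°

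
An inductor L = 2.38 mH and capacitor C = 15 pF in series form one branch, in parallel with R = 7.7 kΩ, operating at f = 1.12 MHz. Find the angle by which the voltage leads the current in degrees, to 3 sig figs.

46.6°

ω = 2πf = 7.037e+06 rad/s
X_L = ωL = 16700 Ω
X_C = 1/(ωC) = 9470 Ω
Branch 1: Z₁ = R = 7700 Ω
Branch 2 (series LC): Z₂ = j(X_L − X_C) = j7270 Ω
Parallel: Z = Z₁Z₂/(Z₁+Z₂), |Z| = 5290 Ω, ∠Z = 46.6°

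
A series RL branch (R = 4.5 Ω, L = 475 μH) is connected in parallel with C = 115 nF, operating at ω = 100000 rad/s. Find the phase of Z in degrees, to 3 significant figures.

X_L = ωL = 47.5 Ω
X_C = 1/(ωC) = 87.0 Ω
Branch 1 (R+jX_L): Z₁ = 4.50 + j47.5 Ω, |Z₁| = 47.7 Ω
Branch 2 (−jX_C): Z₂ = −j87.0 Ω
Parallel: Z = Z₁Z₂/(Z₁+Z₂), |Z| = 104 Ω, ∠Z = 78.1°

78.1°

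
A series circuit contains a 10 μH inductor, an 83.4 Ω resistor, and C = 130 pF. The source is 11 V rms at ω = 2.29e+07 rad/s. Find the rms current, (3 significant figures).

X_L = ωL = 229 Ω
X_C = 1/(ωC) = 336 Ω
Net reactance X = X_L − X_C = -107 Ω
Z = 83.4 − j107 Ω
|Z| = √(83.4² + 107²) = 136 Ω
I = V/|Z| = 11/136 = 81.1 mA

81.1 mA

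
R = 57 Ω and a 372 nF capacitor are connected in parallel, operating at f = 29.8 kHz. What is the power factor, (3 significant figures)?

ω = 2πf = 187200 rad/s
X_C = 1/(ωC) = 14.4 Ω
Parallel: admittances add. Y = 1/R + jωC
Y = (0.0175 + j0.0697) S
|Y| = 0.0718 S → |Z| = 1/|Y| = 13.9 Ω, ∠Z = −∠Y = -75.9°
cos φ = cos(-75.9°) = 0.244

0.244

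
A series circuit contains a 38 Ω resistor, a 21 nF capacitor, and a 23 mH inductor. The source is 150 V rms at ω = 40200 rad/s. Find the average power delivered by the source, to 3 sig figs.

12.4 W

X_L = ωL = 925 Ω
X_C = 1/(ωC) = 1180 Ω
Net reactance X = X_L − X_C = -260 Ω
Z = 38.0 − j260 Ω
|Z| = √(38.0² + 260²) = 263 Ω
∠Z = arctan(-260/38.0) = -81.7°
I = V/|Z| = 571 mA
P = VI cos φ = 150 × 0.571 × cos(-81.7°) = 12.4 W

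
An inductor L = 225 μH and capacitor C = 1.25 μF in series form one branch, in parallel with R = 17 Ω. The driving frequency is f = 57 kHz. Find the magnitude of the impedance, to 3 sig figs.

ω = 2πf = 358100 rad/s
X_L = ωL = 80.6 Ω
X_C = 1/(ωC) = 2.23 Ω
Branch 1: Z₁ = R = 17.0 Ω
Branch 2 (series LC): Z₂ = j(X_L − X_C) = j78.3 Ω
Parallel: Z = Z₁Z₂/(Z₁+Z₂), |Z| = 16.6 Ω, ∠Z = 12.2°

16.6 Ω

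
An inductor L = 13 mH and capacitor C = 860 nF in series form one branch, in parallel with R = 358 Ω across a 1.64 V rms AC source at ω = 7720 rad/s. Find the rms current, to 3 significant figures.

X_L = ωL = 100 Ω
X_C = 1/(ωC) = 151 Ω
Branch 1: Z₁ = R = 358 Ω
Branch 2 (series LC): Z₂ = j(X_L − X_C) = −j50.3 Ω
Parallel: Z = Z₁Z₂/(Z₁+Z₂), |Z| = 49.8 Ω, ∠Z = -82.0°
I = V/|Z| = 1.64/49.8 = 32.9 mA

32.9 mA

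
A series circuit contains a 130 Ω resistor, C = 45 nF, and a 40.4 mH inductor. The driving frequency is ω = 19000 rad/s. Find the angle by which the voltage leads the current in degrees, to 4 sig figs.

-72.08°

X_L = ωL = 767.6 Ω
X_C = 1/(ωC) = 1170 Ω
Net reactance X = X_L − X_C = -402.0 Ω
Z = 130.0 − j402.0 Ω
|Z| = √(130.0² + 402.0²) = 422.5 Ω
∠Z = arctan(-402.0/130.0) = -72.08°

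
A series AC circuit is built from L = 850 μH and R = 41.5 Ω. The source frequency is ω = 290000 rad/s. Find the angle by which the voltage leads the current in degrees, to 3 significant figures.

80.4°

X_L = ωL = 246 Ω
Z = 41.5 + j246 Ω
|Z| = √(41.5² + 246²) = 250 Ω
∠Z = arctan(246/41.5) = 80.4°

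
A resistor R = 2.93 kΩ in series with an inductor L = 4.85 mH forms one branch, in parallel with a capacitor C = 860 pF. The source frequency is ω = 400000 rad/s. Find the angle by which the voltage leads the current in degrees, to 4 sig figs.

-38.23°

X_L = ωL = 1940 Ω
X_C = 1/(ωC) = 2907 Ω
Branch 1 (R+jX_L): Z₁ = 2930 + j1940 Ω, |Z₁| = 3514 Ω
Branch 2 (−jX_C): Z₂ = −j2907 Ω
Parallel: Z = Z₁Z₂/(Z₁+Z₂), |Z| = 3311 Ω, ∠Z = -38.23°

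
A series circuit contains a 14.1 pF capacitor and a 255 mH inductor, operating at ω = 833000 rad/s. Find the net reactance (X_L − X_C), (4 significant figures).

127300 Ω

X_L = ωL = 212400 Ω
X_C = 1/(ωC) = 85140 Ω
X = 212400 − 85140 = 127300 Ω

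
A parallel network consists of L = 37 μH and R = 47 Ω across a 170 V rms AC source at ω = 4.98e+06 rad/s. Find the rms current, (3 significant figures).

X_L = ωL = 184 Ω
Parallel: admittances add. Y = 1/R + 1/(jωL)
Y = (0.0213 − j0.00543) S
|Y| = 0.0220 S → |Z| = 1/|Y| = 45.5 Ω, ∠Z = −∠Y = 14.3°
I = V/|Z| = 170/45.5 = 3.73 A

3.73 A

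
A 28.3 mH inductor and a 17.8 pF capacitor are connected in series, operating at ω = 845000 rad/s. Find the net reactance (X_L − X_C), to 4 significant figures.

X_L = ωL = 23910 Ω
X_C = 1/(ωC) = 66480 Ω
X = 23910 − 66480 = -42570 Ω

-42570 Ω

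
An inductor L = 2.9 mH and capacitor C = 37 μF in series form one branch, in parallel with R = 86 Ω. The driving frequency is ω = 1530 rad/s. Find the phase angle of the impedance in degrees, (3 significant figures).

-81.3°

X_L = ωL = 4.44 Ω
X_C = 1/(ωC) = 17.7 Ω
Branch 1: Z₁ = R = 86.0 Ω
Branch 2 (series LC): Z₂ = j(X_L − X_C) = −j13.2 Ω
Parallel: Z = Z₁Z₂/(Z₁+Z₂), |Z| = 13.1 Ω, ∠Z = -81.3°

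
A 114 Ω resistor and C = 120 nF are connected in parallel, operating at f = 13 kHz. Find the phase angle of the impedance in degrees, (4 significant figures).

ω = 2πf = 81680 rad/s
X_C = 1/(ωC) = 102.0 Ω
Parallel: admittances add. Y = 1/R + jωC
Y = (0.008772 + j0.009802) S
|Y| = 0.01315 S → |Z| = 1/|Y| = 76.02 Ω, ∠Z = −∠Y = -48.17°

-48.17°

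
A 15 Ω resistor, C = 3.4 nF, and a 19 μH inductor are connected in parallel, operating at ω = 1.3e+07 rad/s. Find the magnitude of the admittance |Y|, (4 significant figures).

X_L = ωL = 247.0 Ω
X_C = 1/(ωC) = 22.62 Ω
Parallel: admittances add. Y = 1/R + 1/(jωL) + jωC
Y = (0.06667 + j0.04015) S
|Y| = 0.07782 S → |Z| = 1/|Y| = 12.85 Ω, ∠Z = −∠Y = -31.06°

77.82 mS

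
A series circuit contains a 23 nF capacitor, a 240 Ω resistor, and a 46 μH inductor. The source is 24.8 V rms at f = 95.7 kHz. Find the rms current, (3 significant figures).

ω = 2πf = 601300 rad/s
X_L = ωL = 27.7 Ω
X_C = 1/(ωC) = 72.3 Ω
Net reactance X = X_L − X_C = -44.6 Ω
Z = 240 − j44.6 Ω
|Z| = √(240² + 44.6²) = 244 Ω
I = V/|Z| = 24.8/244 = 102 mA

102 mA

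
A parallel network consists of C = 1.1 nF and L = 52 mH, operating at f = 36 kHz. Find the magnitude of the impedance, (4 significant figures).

ω = 2πf = 226200 rad/s
X_L = ωL = 11760 Ω
X_C = 1/(ωC) = 4019 Ω
Parallel: admittances add. Y = 1/(jωL) + jωC
Y = (0 + j0.0001638) S
|Y| = 0.0001638 S → |Z| = 1/|Y| = 6105 Ω, ∠Z = −∠Y = -90.00°

6105 Ω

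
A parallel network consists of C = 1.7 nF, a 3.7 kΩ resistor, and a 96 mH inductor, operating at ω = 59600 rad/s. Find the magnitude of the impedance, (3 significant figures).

X_L = ωL = 5720 Ω
X_C = 1/(ωC) = 9870 Ω
Parallel: admittances add. Y = 1/R + 1/(jωL) + jωC
Y = (0.000270 − j7.35e-05) S
|Y| = 0.000280 S → |Z| = 1/|Y| = 3570 Ω, ∠Z = −∠Y = 15.2°

3570 Ω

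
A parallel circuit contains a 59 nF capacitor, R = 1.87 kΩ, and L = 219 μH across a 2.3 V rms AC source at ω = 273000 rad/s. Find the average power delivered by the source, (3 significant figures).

2.83 mW

X_L = ωL = 59.8 Ω
X_C = 1/(ωC) = 62.1 Ω
Parallel: admittances add. Y = 1/R + 1/(jωL) + jωC
Y = (0.000535 − j0.000619) S
|Y| = 0.000818 S → |Z| = 1/|Y| = 1220 Ω, ∠Z = −∠Y = 49.2°
I = V/|Z| = 1.88 mA
P = VI cos φ = 2.3 × 0.00188 × cos(49.2°) = 2.83 mW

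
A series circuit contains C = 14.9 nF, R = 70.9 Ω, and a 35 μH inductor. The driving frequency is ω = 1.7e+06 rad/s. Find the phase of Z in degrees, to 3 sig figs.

15.8°

X_L = ωL = 59.5 Ω
X_C = 1/(ωC) = 39.5 Ω
Net reactance X = X_L − X_C = 20.0 Ω
Z = 70.9 + j20.0 Ω
|Z| = √(70.9² + 20.0²) = 73.7 Ω
∠Z = arctan(20.0/70.9) = 15.8°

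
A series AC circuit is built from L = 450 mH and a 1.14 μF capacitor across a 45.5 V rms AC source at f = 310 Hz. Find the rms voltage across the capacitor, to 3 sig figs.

ω = 2πf = 1948 rad/s
X_L = ωL = 877 Ω
X_C = 1/(ωC) = 450 Ω
Net reactance X = X_L − X_C = 426 Ω
Z = j426 Ω
|Z| = √(0² + 426²) = 426 Ω
I = V/|Z| = 107 mA
V_C = I·|Z_C| = 0.107 × 450 = 48.1 V

48.1 V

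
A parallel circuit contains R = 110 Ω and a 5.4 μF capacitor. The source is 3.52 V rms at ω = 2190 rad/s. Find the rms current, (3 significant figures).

52.5 mA

X_C = 1/(ωC) = 84.6 Ω
Parallel: admittances add. Y = 1/R + jωC
Y = (0.00909 + j0.0118) S
|Y| = 0.0149 S → |Z| = 1/|Y| = 67.0 Ω, ∠Z = −∠Y = -52.4°
I = V/|Z| = 3.52/67.0 = 52.5 mA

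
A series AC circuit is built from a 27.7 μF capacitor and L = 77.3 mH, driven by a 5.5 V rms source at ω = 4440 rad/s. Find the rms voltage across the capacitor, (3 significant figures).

X_L = ωL = 343 Ω
X_C = 1/(ωC) = 8.13 Ω
Net reactance X = X_L − X_C = 335 Ω
Z = j335 Ω
|Z| = √(0² + 335²) = 335 Ω
I = V/|Z| = 16.4 mA
V_C = I·|Z_C| = 0.0164 × 8.13 = 0.133 V

0.133 V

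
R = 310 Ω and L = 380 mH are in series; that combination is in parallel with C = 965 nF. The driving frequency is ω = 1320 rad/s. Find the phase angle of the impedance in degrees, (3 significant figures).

X_L = ωL = 502 Ω
X_C = 1/(ωC) = 785 Ω
Branch 1 (R+jX_L): Z₁ = 310 + j502 Ω, |Z₁| = 590 Ω
Branch 2 (−jX_C): Z₂ = −j785 Ω
Parallel: Z = Z₁Z₂/(Z₁+Z₂), |Z| = 1100 Ω, ∠Z = 10.7°

10.7°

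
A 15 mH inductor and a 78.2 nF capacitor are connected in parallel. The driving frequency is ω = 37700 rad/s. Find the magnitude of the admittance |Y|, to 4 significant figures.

1.180 mS

X_L = ωL = 565.5 Ω
X_C = 1/(ωC) = 339.2 Ω
Parallel: admittances add. Y = 1/(jωL) + jωC
Y = (0 + j0.001180) S
|Y| = 0.001180 S → |Z| = 1/|Y| = 847.6 Ω, ∠Z = −∠Y = -90.00°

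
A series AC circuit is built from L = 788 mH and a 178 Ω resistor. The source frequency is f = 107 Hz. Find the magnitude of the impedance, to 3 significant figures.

559 Ω

ω = 2πf = 672.3 rad/s
X_L = ωL = 530 Ω
Z = 178 + j530 Ω
|Z| = √(178² + 530²) = 559 Ω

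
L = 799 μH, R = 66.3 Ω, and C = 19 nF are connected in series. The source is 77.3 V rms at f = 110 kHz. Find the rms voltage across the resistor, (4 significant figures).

10.66 V

ω = 2πf = 691200 rad/s
X_L = ωL = 552.2 Ω
X_C = 1/(ωC) = 76.15 Ω
Net reactance X = X_L − X_C = 476.1 Ω
Z = 66.30 + j476.1 Ω
|Z| = √(66.30² + 476.1²) = 480.7 Ω
I = V/|Z| = 160.8 mA
V_R = I·|Z_R| = 0.1608 × 66.30 = 10.66 V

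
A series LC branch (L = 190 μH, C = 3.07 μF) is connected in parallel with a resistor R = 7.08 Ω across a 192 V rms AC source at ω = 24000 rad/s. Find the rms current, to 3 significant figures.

34.5 A

X_L = ωL = 4.56 Ω
X_C = 1/(ωC) = 13.6 Ω
Branch 1: Z₁ = R = 7.08 Ω
Branch 2 (series LC): Z₂ = j(X_L − X_C) = −j9.01 Ω
Parallel: Z = Z₁Z₂/(Z₁+Z₂), |Z| = 5.57 Ω, ∠Z = -38.2°
I = V/|Z| = 192/5.57 = 34.5 A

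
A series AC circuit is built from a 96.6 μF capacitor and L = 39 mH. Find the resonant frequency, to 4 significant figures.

82.00 Hz

ω₀ = 1/√(LC) = 1/√(0.039 × 9.66e-05) = 515.2 rad/s
f₀ = ω₀/(2π) = 82.00 Hz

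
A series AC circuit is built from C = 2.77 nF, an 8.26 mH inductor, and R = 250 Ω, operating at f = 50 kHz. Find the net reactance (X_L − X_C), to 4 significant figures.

1446 Ω

ω = 2πf = 314200 rad/s
X_L = ωL = 2595 Ω
X_C = 1/(ωC) = 1149 Ω
X = 2595 − 1149 = 1446 Ω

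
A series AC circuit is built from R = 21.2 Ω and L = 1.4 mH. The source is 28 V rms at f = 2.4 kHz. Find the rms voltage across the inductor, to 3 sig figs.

19.8 V

ω = 2πf = 15080 rad/s
X_L = ωL = 21.1 Ω
Z = 21.2 + j21.1 Ω
|Z| = √(21.2² + 21.1²) = 29.9 Ω
I = V/|Z| = 936 mA
V_L = I·|Z_L| = 0.936 × 21.1 = 19.8 V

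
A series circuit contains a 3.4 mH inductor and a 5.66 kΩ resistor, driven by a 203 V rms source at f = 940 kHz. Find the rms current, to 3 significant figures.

9.73 mA

ω = 2πf = 5.906e+06 rad/s
X_L = ωL = 20100 Ω
Z = 5660 + j20100 Ω
|Z| = √(5660² + 20100²) = 20900 Ω
I = V/|Z| = 203/20900 = 9.73 mA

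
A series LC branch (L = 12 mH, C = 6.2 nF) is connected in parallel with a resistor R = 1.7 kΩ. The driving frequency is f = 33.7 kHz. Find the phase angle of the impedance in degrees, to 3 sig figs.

ω = 2πf = 211700 rad/s
X_L = ωL = 2540 Ω
X_C = 1/(ωC) = 762 Ω
Branch 1: Z₁ = R = 1700 Ω
Branch 2 (series LC): Z₂ = j(X_L − X_C) = j1780 Ω
Parallel: Z = Z₁Z₂/(Z₁+Z₂), |Z| = 1230 Ω, ∠Z = 43.7°

43.7°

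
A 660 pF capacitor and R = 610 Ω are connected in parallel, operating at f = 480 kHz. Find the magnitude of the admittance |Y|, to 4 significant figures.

ω = 2πf = 3.016e+06 rad/s
X_C = 1/(ωC) = 502.4 Ω
Parallel: admittances add. Y = 1/R + jωC
Y = (0.001639 + j0.001991) S
|Y| = 0.002579 S → |Z| = 1/|Y| = 387.8 Ω, ∠Z = −∠Y = -50.53°

2.579 mS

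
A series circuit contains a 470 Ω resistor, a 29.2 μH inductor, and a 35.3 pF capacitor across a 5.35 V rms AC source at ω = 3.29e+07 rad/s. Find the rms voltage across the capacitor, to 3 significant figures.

X_L = ωL = 961 Ω
X_C = 1/(ωC) = 861 Ω
Net reactance X = X_L − X_C = 99.6 Ω
Z = 470 + j99.6 Ω
|Z| = √(470² + 99.6²) = 480 Ω
I = V/|Z| = 11.1 mA
V_C = I·|Z_C| = 0.0111 × 861 = 9.59 V

9.59 V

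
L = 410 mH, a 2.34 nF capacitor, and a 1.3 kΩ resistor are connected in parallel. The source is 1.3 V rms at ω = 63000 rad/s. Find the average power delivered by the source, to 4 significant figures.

1.300 mW

X_L = ωL = 25830 Ω
X_C = 1/(ωC) = 6783 Ω
Parallel: admittances add. Y = 1/R + 1/(jωL) + jωC
Y = (0.0007692 + j0.0001087) S
|Y| = 0.0007769 S → |Z| = 1/|Y| = 1287 Ω, ∠Z = −∠Y = -8.044°
I = V/|Z| = 1.010 mA
P = VI cos φ = 1.3 × 0.001010 × cos(-8.044°) = 1.300 mW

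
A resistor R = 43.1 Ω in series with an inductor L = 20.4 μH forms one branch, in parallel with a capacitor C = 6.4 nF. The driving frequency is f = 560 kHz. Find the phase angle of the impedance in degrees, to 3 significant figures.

ω = 2πf = 3.519e+06 rad/s
X_L = ωL = 71.8 Ω
X_C = 1/(ωC) = 44.4 Ω
Branch 1 (R+jX_L): Z₁ = 43.1 + j71.8 Ω, |Z₁| = 83.7 Ω
Branch 2 (−jX_C): Z₂ = −j44.4 Ω
Parallel: Z = Z₁Z₂/(Z₁+Z₂), |Z| = 72.8 Ω, ∠Z = -63.4°

-63.4°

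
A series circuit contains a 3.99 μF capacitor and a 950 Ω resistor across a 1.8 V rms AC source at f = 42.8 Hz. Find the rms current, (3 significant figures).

ω = 2πf = 268.9 rad/s
X_C = 1/(ωC) = 932 Ω
Z = 950 − j932 Ω
|Z| = √(950² + 932²) = 1330 Ω
I = V/|Z| = 1.8/1330 = 1.35 mA

1.35 mA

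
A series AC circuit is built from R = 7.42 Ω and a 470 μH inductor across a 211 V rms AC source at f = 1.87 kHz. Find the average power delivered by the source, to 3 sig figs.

3.86 kW

ω = 2πf = 11750 rad/s
X_L = ωL = 5.52 Ω
Z = 7.42 + j5.52 Ω
|Z| = √(7.42² + 5.52²) = 9.25 Ω
∠Z = arctan(5.52/7.42) = 36.7°
I = V/|Z| = 22.8 A
P = VI cos φ = 211 × 22.8 × cos(36.7°) = 3.86 kW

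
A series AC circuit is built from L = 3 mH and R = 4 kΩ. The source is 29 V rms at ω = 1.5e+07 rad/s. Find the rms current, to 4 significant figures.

641.9 μA

X_L = ωL = 45000 Ω
Z = 4000 + j45000 Ω
|Z| = √(4000² + 45000²) = 45180 Ω
I = V/|Z| = 29/45180 = 641.9 μA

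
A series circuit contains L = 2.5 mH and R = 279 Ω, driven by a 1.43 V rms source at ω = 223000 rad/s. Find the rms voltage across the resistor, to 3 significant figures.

0.640 V

X_L = ωL = 558 Ω
Z = 279 + j558 Ω
|Z| = √(279² + 558²) = 623 Ω
I = V/|Z| = 2.29 mA
V_R = I·|Z_R| = 0.00229 × 279 = 0.640 V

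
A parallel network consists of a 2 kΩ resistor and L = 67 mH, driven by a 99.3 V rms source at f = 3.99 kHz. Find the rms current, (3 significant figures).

77.2 mA

ω = 2πf = 25070 rad/s
X_L = ωL = 1680 Ω
Parallel: admittances add. Y = 1/R + 1/(jωL)
Y = (0.000500 − j0.000595) S
|Y| = 0.000777 S → |Z| = 1/|Y| = 1290 Ω, ∠Z = −∠Y = 50.0°
I = V/|Z| = 99.3/1290 = 77.2 mA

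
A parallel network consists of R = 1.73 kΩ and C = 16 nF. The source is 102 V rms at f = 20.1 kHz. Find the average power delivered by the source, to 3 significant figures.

6.01 W

ω = 2πf = 126300 rad/s
X_C = 1/(ωC) = 495 Ω
Parallel: admittances add. Y = 1/R + jωC
Y = (0.000578 + j0.00202) S
|Y| = 0.00210 S → |Z| = 1/|Y| = 476 Ω, ∠Z = −∠Y = -74.0°
I = V/|Z| = 214 mA
P = VI cos φ = 102 × 0.214 × cos(-74.0°) = 6.01 W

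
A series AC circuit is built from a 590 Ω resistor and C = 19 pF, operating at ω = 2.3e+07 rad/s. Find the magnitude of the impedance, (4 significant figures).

2363 Ω

X_C = 1/(ωC) = 2288 Ω
Z = 590.0 − j2288 Ω
|Z| = √(590.0² + 2288²) = 2363 Ω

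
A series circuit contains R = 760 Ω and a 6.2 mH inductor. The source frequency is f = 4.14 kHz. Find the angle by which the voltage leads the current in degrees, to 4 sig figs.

11.98°

ω = 2πf = 26010 rad/s
X_L = ωL = 161.3 Ω
Z = 760.0 + j161.3 Ω
|Z| = √(760.0² + 161.3²) = 776.9 Ω
∠Z = arctan(161.3/760.0) = 11.98°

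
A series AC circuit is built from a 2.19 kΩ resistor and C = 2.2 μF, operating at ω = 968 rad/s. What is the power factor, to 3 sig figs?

X_C = 1/(ωC) = 470 Ω
Z = 2190 − j470 Ω
|Z| = √(2190² + 470²) = 2240 Ω
∠Z = arctan(-470/2190) = -12.1°
cos φ = cos(-12.1°) = 0.978

0.978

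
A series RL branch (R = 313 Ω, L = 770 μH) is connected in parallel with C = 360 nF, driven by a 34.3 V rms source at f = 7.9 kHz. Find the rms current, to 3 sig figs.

ω = 2πf = 49640 rad/s
X_L = ωL = 38.2 Ω
X_C = 1/(ωC) = 56.0 Ω
Branch 1 (R+jX_L): Z₁ = 313 + j38.2 Ω, |Z₁| = 315 Ω
Branch 2 (−jX_C): Z₂ = −j56.0 Ω
Parallel: Z = Z₁Z₂/(Z₁+Z₂), |Z| = 56.3 Ω, ∠Z = -79.8°
I = V/|Z| = 34.3/56.3 = 609 mA

609 mA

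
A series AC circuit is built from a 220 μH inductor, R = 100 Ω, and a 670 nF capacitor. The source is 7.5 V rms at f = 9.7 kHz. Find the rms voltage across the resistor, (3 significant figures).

ω = 2πf = 60950 rad/s
X_L = ωL = 13.4 Ω
X_C = 1/(ωC) = 24.5 Ω
Net reactance X = X_L − X_C = -11.1 Ω
Z = 100 − j11.1 Ω
|Z| = √(100² + 11.1²) = 101 Ω
I = V/|Z| = 74.5 mA
V_R = I·|Z_R| = 0.0745 × 100 = 7.45 V

7.45 V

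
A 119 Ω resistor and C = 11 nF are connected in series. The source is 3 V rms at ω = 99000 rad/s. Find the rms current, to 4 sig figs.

X_C = 1/(ωC) = 918.3 Ω
Z = 119.0 − j918.3 Ω
|Z| = √(119.0² + 918.3²) = 926.0 Ω
I = V/|Z| = 3/926.0 = 3.240 mA

3.240 mA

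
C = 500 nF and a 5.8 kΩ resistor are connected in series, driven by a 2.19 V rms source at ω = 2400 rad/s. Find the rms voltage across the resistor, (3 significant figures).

X_C = 1/(ωC) = 833 Ω
Z = 5800 − j833 Ω
|Z| = √(5800² + 833²) = 5860 Ω
I = V/|Z| = 374 μA
V_R = I·|Z_R| = 0.000374 × 5800 = 2.17 V

2.17 V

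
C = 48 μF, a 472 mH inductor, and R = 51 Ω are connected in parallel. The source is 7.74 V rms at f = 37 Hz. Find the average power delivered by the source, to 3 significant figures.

ω = 2πf = 232.5 rad/s
X_L = ωL = 110 Ω
X_C = 1/(ωC) = 89.6 Ω
Parallel: admittances add. Y = 1/R + 1/(jωL) + jωC
Y = (0.0196 + j0.00205) S
|Y| = 0.0197 S → |Z| = 1/|Y| = 50.7 Ω, ∠Z = −∠Y = -5.96°
I = V/|Z| = 153 mA
P = VI cos φ = 7.74 × 0.153 × cos(-5.96°) = 1.17 W

1.17 W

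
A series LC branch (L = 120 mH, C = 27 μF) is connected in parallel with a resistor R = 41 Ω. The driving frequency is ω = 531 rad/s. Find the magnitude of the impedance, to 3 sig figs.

X_L = ωL = 63.7 Ω
X_C = 1/(ωC) = 69.7 Ω
Branch 1: Z₁ = R = 41.0 Ω
Branch 2 (series LC): Z₂ = j(X_L − X_C) = −j6.03 Ω
Parallel: Z = Z₁Z₂/(Z₁+Z₂), |Z| = 5.97 Ω, ∠Z = -81.6°

5.97 Ω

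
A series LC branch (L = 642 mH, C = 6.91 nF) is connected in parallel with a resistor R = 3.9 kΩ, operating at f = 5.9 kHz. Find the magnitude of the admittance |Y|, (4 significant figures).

ω = 2πf = 37070 rad/s
X_L = ωL = 23800 Ω
X_C = 1/(ωC) = 3904 Ω
Branch 1: Z₁ = R = 3900 Ω
Branch 2 (series LC): Z₂ = j(X_L − X_C) = j19900 Ω
Parallel: Z = Z₁Z₂/(Z₁+Z₂), |Z| = 3827 Ω, ∠Z = 11.09°
|Y| = 1/|Z| = 261.3 μS

261.3 μS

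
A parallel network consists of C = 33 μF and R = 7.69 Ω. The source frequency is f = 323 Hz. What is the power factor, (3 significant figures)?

0.889

ω = 2πf = 2029 rad/s
X_C = 1/(ωC) = 14.9 Ω
Parallel: admittances add. Y = 1/R + jωC
Y = (0.130 + j0.0670) S
|Y| = 0.146 S → |Z| = 1/|Y| = 6.84 Ω, ∠Z = −∠Y = -27.2°
cos φ = cos(-27.2°) = 0.889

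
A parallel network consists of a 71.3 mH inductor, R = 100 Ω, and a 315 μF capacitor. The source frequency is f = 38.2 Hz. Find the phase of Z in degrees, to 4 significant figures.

-59.78°

ω = 2πf = 240.0 rad/s
X_L = ωL = 17.11 Ω
X_C = 1/(ωC) = 13.23 Ω
Parallel: admittances add. Y = 1/R + 1/(jωL) + jωC
Y = (0.01000 + j0.01717) S
|Y| = 0.01987 S → |Z| = 1/|Y| = 50.32 Ω, ∠Z = −∠Y = -59.78°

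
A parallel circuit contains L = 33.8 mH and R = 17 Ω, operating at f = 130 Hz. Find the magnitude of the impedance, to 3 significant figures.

14.5 Ω

ω = 2πf = 816.8 rad/s
X_L = ωL = 27.6 Ω
Parallel: admittances add. Y = 1/R + 1/(jωL)
Y = (0.0588 − j0.0362) S
|Y| = 0.0691 S → |Z| = 1/|Y| = 14.5 Ω, ∠Z = −∠Y = 31.6°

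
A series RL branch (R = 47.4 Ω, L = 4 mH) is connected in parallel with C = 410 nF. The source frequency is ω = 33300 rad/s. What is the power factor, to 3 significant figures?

0.321

X_L = ωL = 133 Ω
X_C = 1/(ωC) = 73.2 Ω
Branch 1 (R+jX_L): Z₁ = 47.4 + j133 Ω, |Z₁| = 141 Ω
Branch 2 (−jX_C): Z₂ = −j73.2 Ω
Parallel: Z = Z₁Z₂/(Z₁+Z₂), |Z| = 135 Ω, ∠Z = -71.3°
cos φ = cos(-71.3°) = 0.321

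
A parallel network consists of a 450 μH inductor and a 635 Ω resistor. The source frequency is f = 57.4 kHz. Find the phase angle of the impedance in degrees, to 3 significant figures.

ω = 2πf = 360700 rad/s
X_L = ωL = 162 Ω
Parallel: admittances add. Y = 1/R + 1/(jωL)
Y = (0.00157 − j0.00616) S
|Y| = 0.00636 S → |Z| = 1/|Y| = 157 Ω, ∠Z = −∠Y = 75.7°

75.7°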